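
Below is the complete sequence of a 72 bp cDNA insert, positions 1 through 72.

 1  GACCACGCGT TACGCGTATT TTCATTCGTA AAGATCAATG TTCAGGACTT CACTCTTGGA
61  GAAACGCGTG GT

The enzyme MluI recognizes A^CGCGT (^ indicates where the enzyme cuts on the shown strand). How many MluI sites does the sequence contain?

3

ACGCGT occurs starting at positions 5, 12, 64.
MluI cuts at 3 sites.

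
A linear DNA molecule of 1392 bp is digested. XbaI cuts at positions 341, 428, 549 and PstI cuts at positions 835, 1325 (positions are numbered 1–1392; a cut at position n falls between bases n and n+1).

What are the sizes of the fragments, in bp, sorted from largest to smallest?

Combined cut positions (sorted): 341, 428, 549, 835, 1325.
Linear molecule, 5 cuts → 6 fragments:
  341 − 0 = 341 bp
  428 − 341 = 87 bp
  549 − 428 = 121 bp
  835 − 549 = 286 bp
  1325 − 835 = 490 bp
  1392 − 1325 = 67 bp
Sorted largest to smallest: 490, 341, 286, 121, 87, 67 bp.

490, 341, 286, 121, 87, 67 bp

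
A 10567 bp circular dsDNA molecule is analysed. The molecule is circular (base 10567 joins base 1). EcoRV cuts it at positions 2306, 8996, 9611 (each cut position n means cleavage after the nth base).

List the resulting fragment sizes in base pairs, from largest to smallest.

6690, 3262, 615 bp

Circular molecule, 3 cuts → 3 fragments:
  8996 − 2306 = 6690 bp
  9611 − 8996 = 615 bp
  wrap: 10567 − 9611 + 2306 = 3262 bp
Sorted largest to smallest: 6690, 3262, 615 bp.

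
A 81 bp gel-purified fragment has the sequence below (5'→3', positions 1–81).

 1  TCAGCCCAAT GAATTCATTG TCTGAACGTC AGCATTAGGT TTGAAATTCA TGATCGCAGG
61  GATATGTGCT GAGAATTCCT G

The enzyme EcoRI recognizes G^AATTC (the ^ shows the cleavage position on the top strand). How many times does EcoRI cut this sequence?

GAATTC occurs starting at positions 11, 73.
EcoRI cuts at 2 sites.

2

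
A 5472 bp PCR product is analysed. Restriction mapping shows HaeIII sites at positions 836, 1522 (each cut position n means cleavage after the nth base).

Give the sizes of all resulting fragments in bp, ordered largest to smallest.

Linear molecule, 2 cuts → 3 fragments:
  836 − 0 = 836 bp
  1522 − 836 = 686 bp
  5472 − 1522 = 3950 bp
Sorted largest to smallest: 3950, 836, 686 bp.

3950, 836, 686 bp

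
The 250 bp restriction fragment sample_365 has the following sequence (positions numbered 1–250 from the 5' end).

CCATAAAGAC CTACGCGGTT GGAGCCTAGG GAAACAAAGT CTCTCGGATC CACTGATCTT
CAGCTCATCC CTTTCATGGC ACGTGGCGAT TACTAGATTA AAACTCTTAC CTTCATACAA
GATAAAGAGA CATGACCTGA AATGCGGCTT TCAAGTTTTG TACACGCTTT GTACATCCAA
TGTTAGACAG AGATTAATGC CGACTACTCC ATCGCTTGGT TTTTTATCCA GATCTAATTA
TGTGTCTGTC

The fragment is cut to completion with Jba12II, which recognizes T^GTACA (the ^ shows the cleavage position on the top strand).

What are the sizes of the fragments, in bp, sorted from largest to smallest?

Jba12II sites (TGTACA) start at positions 159, 170.
Jba12II cuts after the first base of each site, so after positions 159, 170.
Linear molecule, 2 cuts → 3 fragments:
  1–159 → 159 bp
  160–170 → 11 bp
  171–250 → 80 bp
Sorted largest to smallest: 159, 80, 11 bp.

159, 80, 11 bp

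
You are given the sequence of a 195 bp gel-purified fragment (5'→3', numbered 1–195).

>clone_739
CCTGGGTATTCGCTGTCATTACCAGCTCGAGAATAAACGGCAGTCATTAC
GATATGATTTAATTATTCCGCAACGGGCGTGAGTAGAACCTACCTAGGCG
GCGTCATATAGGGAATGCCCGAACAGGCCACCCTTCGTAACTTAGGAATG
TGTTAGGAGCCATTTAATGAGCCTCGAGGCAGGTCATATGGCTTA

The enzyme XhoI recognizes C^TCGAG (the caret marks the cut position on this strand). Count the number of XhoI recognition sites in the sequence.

CTCGAG occurs starting at positions 26, 173.
XhoI cuts at 2 sites.

2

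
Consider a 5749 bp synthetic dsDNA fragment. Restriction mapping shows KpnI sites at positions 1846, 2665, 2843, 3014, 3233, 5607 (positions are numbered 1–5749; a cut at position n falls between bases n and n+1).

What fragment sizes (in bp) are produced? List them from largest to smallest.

Linear molecule, 6 cuts → 7 fragments:
  1846 − 0 = 1846 bp
  2665 − 1846 = 819 bp
  2843 − 2665 = 178 bp
  3014 − 2843 = 171 bp
  3233 − 3014 = 219 bp
  5607 − 3233 = 2374 bp
  5749 − 5607 = 142 bp
Sorted largest to smallest: 2374, 1846, 819, 219, 178, 171, 142 bp.

2374, 1846, 819, 219, 178, 171, 142 bp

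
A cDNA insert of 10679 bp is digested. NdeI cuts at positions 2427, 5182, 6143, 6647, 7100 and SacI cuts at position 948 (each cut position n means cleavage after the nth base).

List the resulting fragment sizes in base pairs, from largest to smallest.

3579, 2755, 1479, 961, 948, 504, 453 bp

Combined cut positions (sorted): 948, 2427, 5182, 6143, 6647, 7100.
Linear molecule, 6 cuts → 7 fragments:
  948 − 0 = 948 bp
  2427 − 948 = 1479 bp
  5182 − 2427 = 2755 bp
  6143 − 5182 = 961 bp
  6647 − 6143 = 504 bp
  7100 − 6647 = 453 bp
  10679 − 7100 = 3579 bp
Sorted largest to smallest: 3579, 2755, 1479, 961, 948, 504, 453 bp.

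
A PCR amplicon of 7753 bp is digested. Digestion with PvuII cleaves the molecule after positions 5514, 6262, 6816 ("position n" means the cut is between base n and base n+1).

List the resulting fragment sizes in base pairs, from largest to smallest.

5514, 937, 748, 554 bp

Linear molecule, 3 cuts → 4 fragments:
  5514 − 0 = 5514 bp
  6262 − 5514 = 748 bp
  6816 − 6262 = 554 bp
  7753 − 6816 = 937 bp
Sorted largest to smallest: 5514, 937, 748, 554 bp.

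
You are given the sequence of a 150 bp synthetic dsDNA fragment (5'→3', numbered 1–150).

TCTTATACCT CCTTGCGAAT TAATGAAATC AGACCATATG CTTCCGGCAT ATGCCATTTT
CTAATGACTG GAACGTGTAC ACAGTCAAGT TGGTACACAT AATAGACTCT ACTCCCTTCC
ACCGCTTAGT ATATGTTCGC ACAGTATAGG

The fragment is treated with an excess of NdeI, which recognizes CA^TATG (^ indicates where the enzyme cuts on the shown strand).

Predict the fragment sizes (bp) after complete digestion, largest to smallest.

NdeI sites (CATATG) start at positions 35, 48.
NdeI cuts after base 2 of each site, so after positions 36, 49.
Linear molecule, 2 cuts → 3 fragments:
  1–36 → 36 bp
  37–49 → 13 bp
  50–150 → 101 bp
Sorted largest to smallest: 101, 36, 13 bp.

101, 36, 13 bp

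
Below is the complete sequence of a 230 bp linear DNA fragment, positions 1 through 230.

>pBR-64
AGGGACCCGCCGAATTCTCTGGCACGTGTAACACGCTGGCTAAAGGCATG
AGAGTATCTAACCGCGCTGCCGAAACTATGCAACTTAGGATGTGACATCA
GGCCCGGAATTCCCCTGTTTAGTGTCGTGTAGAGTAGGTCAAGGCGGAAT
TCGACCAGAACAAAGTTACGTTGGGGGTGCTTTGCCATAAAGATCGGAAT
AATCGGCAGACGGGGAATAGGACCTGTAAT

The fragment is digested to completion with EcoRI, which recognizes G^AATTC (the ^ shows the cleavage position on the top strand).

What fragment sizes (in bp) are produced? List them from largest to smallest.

EcoRI sites (GAATTC) start at positions 12, 107, 147.
EcoRI cuts after the first base of each site, so after positions 12, 107, 147.
Linear molecule, 3 cuts → 4 fragments:
  1–12 → 12 bp
  13–107 → 95 bp
  108–147 → 40 bp
  148–230 → 83 bp
Sorted largest to smallest: 95, 83, 40, 12 bp.

95, 83, 40, 12 bp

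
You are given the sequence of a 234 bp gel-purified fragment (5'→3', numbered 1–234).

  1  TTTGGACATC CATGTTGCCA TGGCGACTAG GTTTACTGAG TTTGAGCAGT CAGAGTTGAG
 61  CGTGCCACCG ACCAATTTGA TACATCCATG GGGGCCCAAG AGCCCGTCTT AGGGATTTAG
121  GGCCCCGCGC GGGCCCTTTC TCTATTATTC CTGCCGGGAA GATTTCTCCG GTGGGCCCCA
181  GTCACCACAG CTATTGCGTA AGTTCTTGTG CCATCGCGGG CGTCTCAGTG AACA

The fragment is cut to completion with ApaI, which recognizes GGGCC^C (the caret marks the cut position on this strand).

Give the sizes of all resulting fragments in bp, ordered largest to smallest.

ApaI sites (GGGCCC) start at positions 92, 120, 131, 173.
ApaI cuts after base 5 of each site (before the last base), so after positions 96, 124, 135, 177.
Linear molecule, 4 cuts → 5 fragments:
  1–96 → 96 bp
  97–124 → 28 bp
  125–135 → 11 bp
  136–177 → 42 bp
  178–234 → 57 bp
Sorted largest to smallest: 96, 57, 42, 28, 11 bp.

96, 57, 42, 28, 11 bp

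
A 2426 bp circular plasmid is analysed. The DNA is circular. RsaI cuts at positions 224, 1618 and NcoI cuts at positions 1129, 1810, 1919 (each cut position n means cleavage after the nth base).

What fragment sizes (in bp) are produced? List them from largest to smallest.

905, 731, 489, 192, 109 bp

Combined cut positions (sorted): 224, 1129, 1618, 1810, 1919.
Circular molecule, 5 cuts → 5 fragments:
  1129 − 224 = 905 bp
  1618 − 1129 = 489 bp
  1810 − 1618 = 192 bp
  1919 − 1810 = 109 bp
  wrap: 2426 − 1919 + 224 = 731 bp
Sorted largest to smallest: 905, 731, 489, 192, 109 bp.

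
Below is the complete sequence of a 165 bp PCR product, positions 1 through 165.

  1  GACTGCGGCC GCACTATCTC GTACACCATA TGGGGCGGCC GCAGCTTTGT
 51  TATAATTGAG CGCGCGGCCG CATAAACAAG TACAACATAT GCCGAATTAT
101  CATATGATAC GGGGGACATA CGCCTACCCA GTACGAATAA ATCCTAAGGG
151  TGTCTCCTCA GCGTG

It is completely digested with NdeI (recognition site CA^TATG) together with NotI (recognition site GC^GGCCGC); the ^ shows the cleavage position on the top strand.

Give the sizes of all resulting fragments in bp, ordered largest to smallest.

NdeI sites (CATATG) start at positions 27, 86, 101.
NdeI cuts after base 2 of each site, so after positions 28, 87, 102.
NotI sites (GCGGCCGC) start at positions 5, 35, 64.
NotI cuts after base 2 of each site, so after positions 6, 36, 65.
Combined cut positions: 6, 28, 36, 65, 87, 102.
Linear molecule, 6 cuts → 7 fragments:
  1–6 → 6 bp
  7–28 → 22 bp
  29–36 → 8 bp
  37–65 → 29 bp
  66–87 → 22 bp
  88–102 → 15 bp
  103–165 → 63 bp
Sorted largest to smallest: 63, 29, 22, 22, 15, 8, 6 bp.

63, 29, 22, 22, 15, 8, 6 bp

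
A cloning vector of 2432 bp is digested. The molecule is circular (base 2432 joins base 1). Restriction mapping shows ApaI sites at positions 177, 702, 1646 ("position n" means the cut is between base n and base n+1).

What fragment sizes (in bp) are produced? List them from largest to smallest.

Circular molecule, 3 cuts → 3 fragments:
  702 − 177 = 525 bp
  1646 − 702 = 944 bp
  wrap: 2432 − 1646 + 177 = 963 bp
Sorted largest to smallest: 963, 944, 525 bp.

963, 944, 525 bp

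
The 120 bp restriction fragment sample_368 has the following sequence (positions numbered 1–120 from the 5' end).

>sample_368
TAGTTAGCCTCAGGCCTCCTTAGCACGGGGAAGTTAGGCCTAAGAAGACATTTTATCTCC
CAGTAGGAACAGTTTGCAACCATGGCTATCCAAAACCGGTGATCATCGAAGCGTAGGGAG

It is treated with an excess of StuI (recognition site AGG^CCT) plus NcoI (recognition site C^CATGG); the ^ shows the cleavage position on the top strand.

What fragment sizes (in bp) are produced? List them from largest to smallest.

42, 40, 24, 14 bp

StuI sites (AGGCCT) start at positions 12, 36.
StuI cuts after base 3 of each site, so after positions 14, 38.
The NcoI site (CCATGG) starts at position 80.
NcoI cuts after the first base of each site, so after position 80.
Combined cut positions: 14, 38, 80.
Linear molecule, 3 cuts → 4 fragments:
  1–14 → 14 bp
  15–38 → 24 bp
  39–80 → 42 bp
  81–120 → 40 bp
Sorted largest to smallest: 42, 40, 24, 14 bp.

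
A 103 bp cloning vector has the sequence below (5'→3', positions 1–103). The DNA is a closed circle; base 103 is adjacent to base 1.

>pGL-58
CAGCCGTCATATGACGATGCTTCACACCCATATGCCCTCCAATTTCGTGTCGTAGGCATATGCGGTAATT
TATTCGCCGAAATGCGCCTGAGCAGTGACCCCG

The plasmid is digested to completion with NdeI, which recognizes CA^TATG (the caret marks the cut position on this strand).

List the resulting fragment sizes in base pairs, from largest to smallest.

NdeI sites (CATATG) start at positions 8, 29, 57.
NdeI cuts after base 2 of each site, so after positions 9, 30, 58.
Circular molecule, 3 cuts → 3 fragments:
  10–30 → 21 bp
  31–58 → 28 bp
  59–103 then 1–9 → 45 + 9 = 54 bp
Sorted largest to smallest: 54, 28, 21 bp.

54, 28, 21 bp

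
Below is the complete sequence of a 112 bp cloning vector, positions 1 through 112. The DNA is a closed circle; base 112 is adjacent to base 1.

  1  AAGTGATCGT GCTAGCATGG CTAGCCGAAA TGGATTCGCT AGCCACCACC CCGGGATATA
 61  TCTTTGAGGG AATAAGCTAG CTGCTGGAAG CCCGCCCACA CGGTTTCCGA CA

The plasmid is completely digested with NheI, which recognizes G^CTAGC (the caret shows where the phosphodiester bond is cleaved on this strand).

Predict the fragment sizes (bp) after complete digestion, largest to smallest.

47, 38, 18, 9 bp

NheI sites (GCTAGC) start at positions 11, 20, 38, 76.
NheI cuts after the first base of each site, so after positions 11, 20, 38, 76.
Circular molecule, 4 cuts → 4 fragments:
  12–20 → 9 bp
  21–38 → 18 bp
  39–76 → 38 bp
  77–112 then 1–11 → 36 + 11 = 47 bp
Sorted largest to smallest: 47, 38, 18, 9 bp.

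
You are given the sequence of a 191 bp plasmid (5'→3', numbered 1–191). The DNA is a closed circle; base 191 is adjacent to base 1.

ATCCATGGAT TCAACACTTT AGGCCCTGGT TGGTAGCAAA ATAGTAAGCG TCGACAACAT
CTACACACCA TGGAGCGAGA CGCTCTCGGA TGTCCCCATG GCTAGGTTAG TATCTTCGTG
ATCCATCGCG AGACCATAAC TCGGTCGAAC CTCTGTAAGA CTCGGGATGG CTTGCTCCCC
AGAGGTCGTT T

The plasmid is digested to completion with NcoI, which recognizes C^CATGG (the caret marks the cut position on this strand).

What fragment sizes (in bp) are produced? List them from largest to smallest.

NcoI sites (CCATGG) start at positions 3, 68, 96.
NcoI cuts after the first base of each site, so after positions 3, 68, 96.
Circular molecule, 3 cuts → 3 fragments:
  4–68 → 65 bp
  69–96 → 28 bp
  97–191 then 1–3 → 95 + 3 = 98 bp
Sorted largest to smallest: 98, 65, 28 bp.

98, 65, 28 bp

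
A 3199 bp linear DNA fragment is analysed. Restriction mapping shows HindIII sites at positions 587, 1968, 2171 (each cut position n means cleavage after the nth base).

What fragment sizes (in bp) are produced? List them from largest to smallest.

Linear molecule, 3 cuts → 4 fragments:
  587 − 0 = 587 bp
  1968 − 587 = 1381 bp
  2171 − 1968 = 203 bp
  3199 − 2171 = 1028 bp
Sorted largest to smallest: 1381, 1028, 587, 203 bp.

1381, 1028, 587, 203 bp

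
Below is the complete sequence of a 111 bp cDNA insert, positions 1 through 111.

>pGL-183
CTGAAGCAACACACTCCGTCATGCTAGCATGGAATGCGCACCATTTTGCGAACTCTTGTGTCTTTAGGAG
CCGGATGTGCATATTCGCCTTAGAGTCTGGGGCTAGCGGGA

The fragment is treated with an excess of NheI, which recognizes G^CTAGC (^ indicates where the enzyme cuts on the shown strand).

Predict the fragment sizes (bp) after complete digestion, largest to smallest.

NheI sites (GCTAGC) start at positions 23, 102.
NheI cuts after the first base of each site, so after positions 23, 102.
Linear molecule, 2 cuts → 3 fragments:
  1–23 → 23 bp
  24–102 → 79 bp
  103–111 → 9 bp
Sorted largest to smallest: 79, 23, 9 bp.

79, 23, 9 bp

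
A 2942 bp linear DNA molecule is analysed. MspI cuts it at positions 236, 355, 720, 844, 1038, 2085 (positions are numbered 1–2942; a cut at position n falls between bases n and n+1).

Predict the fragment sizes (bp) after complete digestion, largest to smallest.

Linear molecule, 6 cuts → 7 fragments:
  236 − 0 = 236 bp
  355 − 236 = 119 bp
  720 − 355 = 365 bp
  844 − 720 = 124 bp
  1038 − 844 = 194 bp
  2085 − 1038 = 1047 bp
  2942 − 2085 = 857 bp
Sorted largest to smallest: 1047, 857, 365, 236, 194, 124, 119 bp.

1047, 857, 365, 236, 194, 124, 119 bp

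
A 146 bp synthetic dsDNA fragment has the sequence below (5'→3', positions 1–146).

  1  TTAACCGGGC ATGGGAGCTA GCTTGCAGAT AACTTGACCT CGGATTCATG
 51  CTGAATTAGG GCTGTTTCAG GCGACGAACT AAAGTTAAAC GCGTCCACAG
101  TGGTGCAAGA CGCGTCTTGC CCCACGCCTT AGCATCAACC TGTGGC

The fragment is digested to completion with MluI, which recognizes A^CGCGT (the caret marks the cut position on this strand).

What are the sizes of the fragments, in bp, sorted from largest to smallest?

89, 36, 21 bp

MluI sites (ACGCGT) start at positions 89, 110.
MluI cuts after the first base of each site, so after positions 89, 110.
Linear molecule, 2 cuts → 3 fragments:
  1–89 → 89 bp
  90–110 → 21 bp
  111–146 → 36 bp
Sorted largest to smallest: 89, 36, 21 bp.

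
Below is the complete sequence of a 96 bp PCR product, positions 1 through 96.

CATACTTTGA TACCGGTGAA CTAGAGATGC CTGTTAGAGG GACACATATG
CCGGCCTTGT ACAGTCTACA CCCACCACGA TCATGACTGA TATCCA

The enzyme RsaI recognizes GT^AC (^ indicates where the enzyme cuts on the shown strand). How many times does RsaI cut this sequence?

1

GTAC occurs starting at position 59.
RsaI cuts at 1 site.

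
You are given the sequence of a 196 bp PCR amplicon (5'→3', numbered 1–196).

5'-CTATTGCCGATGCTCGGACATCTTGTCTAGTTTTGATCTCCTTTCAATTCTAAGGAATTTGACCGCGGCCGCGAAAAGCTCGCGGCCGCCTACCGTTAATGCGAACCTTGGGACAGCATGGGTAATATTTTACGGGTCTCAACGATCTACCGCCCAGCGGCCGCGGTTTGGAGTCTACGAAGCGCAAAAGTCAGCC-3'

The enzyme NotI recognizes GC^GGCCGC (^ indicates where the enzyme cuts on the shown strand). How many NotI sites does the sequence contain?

GCGGCCGC occurs starting at positions 65, 82, 157.
NotI cuts at 3 sites.

3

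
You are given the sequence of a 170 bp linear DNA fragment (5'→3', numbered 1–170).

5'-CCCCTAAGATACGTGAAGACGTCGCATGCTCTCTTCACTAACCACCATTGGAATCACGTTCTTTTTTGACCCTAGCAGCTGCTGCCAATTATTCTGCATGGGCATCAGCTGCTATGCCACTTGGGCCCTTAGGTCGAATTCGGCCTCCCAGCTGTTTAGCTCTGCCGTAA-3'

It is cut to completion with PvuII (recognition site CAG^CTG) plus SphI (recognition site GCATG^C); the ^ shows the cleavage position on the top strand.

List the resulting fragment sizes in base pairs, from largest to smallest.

PvuII sites (CAGCTG) start at positions 76, 106, 149.
PvuII cuts after base 3 of each site, so after positions 78, 108, 151.
The SphI site (GCATGC) starts at position 24.
SphI cuts after base 5 of each site (before the last base), so after position 28.
Combined cut positions: 28, 78, 108, 151.
Linear molecule, 4 cuts → 5 fragments:
  1–28 → 28 bp
  29–78 → 50 bp
  79–108 → 30 bp
  109–151 → 43 bp
  152–170 → 19 bp
Sorted largest to smallest: 50, 43, 30, 28, 19 bp.

50, 43, 30, 28, 19 bp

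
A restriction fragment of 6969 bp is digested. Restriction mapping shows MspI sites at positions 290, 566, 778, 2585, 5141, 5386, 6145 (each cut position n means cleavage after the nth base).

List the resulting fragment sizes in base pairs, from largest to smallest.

2556, 1807, 824, 759, 290, 276, 245, 212 bp

Linear molecule, 7 cuts → 8 fragments:
  290 − 0 = 290 bp
  566 − 290 = 276 bp
  778 − 566 = 212 bp
  2585 − 778 = 1807 bp
  5141 − 2585 = 2556 bp
  5386 − 5141 = 245 bp
  6145 − 5386 = 759 bp
  6969 − 6145 = 824 bp
Sorted largest to smallest: 2556, 1807, 824, 759, 290, 276, 245, 212 bp.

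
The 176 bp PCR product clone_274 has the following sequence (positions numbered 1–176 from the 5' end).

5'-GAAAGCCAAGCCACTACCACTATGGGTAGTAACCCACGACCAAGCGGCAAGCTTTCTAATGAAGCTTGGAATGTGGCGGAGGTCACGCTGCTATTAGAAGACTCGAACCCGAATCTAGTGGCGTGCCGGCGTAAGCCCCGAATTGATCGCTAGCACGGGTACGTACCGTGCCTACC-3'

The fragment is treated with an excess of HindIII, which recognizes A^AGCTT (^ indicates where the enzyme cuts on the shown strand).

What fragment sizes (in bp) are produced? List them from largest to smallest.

HindIII sites (AAGCTT) start at positions 49, 62.
HindIII cuts after the first base of each site, so after positions 49, 62.
Linear molecule, 2 cuts → 3 fragments:
  1–49 → 49 bp
  50–62 → 13 bp
  63–176 → 114 bp
Sorted largest to smallest: 114, 49, 13 bp.

114, 49, 13 bp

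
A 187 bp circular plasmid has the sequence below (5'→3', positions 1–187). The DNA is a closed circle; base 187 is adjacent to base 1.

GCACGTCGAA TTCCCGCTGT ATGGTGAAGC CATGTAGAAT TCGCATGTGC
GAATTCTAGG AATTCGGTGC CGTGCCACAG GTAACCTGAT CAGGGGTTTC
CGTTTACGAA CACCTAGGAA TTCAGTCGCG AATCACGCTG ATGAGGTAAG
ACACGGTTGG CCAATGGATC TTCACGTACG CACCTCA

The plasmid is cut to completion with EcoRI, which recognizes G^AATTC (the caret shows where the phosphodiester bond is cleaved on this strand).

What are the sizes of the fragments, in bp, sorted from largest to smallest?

EcoRI sites (GAATTC) start at positions 8, 37, 51, 60, 118.
EcoRI cuts after the first base of each site, so after positions 8, 37, 51, 60, 118.
Circular molecule, 5 cuts → 5 fragments:
  9–37 → 29 bp
  38–51 → 14 bp
  52–60 → 9 bp
  61–118 → 58 bp
  119–187 then 1–8 → 69 + 8 = 77 bp
Sorted largest to smallest: 77, 58, 29, 14, 9 bp.

77, 58, 29, 14, 9 bp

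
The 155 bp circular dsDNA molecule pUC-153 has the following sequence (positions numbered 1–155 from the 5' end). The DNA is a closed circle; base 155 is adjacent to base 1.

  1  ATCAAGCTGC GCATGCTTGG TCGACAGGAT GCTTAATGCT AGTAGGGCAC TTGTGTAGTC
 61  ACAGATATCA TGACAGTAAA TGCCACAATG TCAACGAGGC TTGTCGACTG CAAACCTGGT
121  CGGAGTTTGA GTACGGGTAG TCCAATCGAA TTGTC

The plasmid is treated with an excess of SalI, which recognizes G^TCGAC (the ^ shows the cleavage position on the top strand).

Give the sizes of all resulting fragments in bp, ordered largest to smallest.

SalI sites (GTCGAC) start at positions 20, 103.
SalI cuts after the first base of each site, so after positions 20, 103.
Circular molecule, 2 cuts → 2 fragments:
  21–103 → 83 bp
  104–155 then 1–20 → 52 + 20 = 72 bp
Sorted largest to smallest: 83, 72 bp.

83, 72 bp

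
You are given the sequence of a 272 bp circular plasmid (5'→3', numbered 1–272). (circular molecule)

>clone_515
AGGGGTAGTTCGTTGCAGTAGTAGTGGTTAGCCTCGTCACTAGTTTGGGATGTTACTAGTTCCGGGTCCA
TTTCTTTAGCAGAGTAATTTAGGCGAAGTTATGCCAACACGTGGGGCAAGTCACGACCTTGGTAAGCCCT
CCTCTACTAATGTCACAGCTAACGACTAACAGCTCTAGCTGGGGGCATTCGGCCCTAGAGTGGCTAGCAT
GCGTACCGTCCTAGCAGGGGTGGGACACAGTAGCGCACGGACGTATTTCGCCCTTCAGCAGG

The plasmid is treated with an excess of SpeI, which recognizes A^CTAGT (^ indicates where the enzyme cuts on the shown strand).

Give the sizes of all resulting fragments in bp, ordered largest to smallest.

256, 16 bp

SpeI sites (ACTAGT) start at positions 39, 55.
SpeI cuts after the first base of each site, so after positions 39, 55.
Circular molecule, 2 cuts → 2 fragments:
  40–55 → 16 bp
  56–272 then 1–39 → 217 + 39 = 256 bp
Sorted largest to smallest: 256, 16 bp.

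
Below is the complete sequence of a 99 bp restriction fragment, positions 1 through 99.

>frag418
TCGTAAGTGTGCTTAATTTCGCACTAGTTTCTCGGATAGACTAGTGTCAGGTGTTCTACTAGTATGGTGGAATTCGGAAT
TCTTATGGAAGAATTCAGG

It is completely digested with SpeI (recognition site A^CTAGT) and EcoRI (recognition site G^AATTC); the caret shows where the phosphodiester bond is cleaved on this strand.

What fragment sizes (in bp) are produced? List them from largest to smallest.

SpeI sites (ACTAGT) start at positions 23, 40, 58.
SpeI cuts after the first base of each site, so after positions 23, 40, 58.
EcoRI sites (GAATTC) start at positions 70, 77, 91.
EcoRI cuts after the first base of each site, so after positions 70, 77, 91.
Combined cut positions: 23, 40, 58, 70, 77, 91.
Linear molecule, 6 cuts → 7 fragments:
  1–23 → 23 bp
  24–40 → 17 bp
  41–58 → 18 bp
  59–70 → 12 bp
  71–77 → 7 bp
  78–91 → 14 bp
  92–99 → 8 bp
Sorted largest to smallest: 23, 18, 17, 14, 12, 8, 7 bp.

23, 18, 17, 14, 12, 8, 7 bp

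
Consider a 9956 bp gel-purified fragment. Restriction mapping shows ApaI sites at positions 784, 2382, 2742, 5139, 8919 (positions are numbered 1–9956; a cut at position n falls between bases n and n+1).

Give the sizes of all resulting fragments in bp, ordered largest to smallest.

3780, 2397, 1598, 1037, 784, 360 bp

Linear molecule, 5 cuts → 6 fragments:
  784 − 0 = 784 bp
  2382 − 784 = 1598 bp
  2742 − 2382 = 360 bp
  5139 − 2742 = 2397 bp
  8919 − 5139 = 3780 bp
  9956 − 8919 = 1037 bp
Sorted largest to smallest: 3780, 2397, 1598, 1037, 784, 360 bp.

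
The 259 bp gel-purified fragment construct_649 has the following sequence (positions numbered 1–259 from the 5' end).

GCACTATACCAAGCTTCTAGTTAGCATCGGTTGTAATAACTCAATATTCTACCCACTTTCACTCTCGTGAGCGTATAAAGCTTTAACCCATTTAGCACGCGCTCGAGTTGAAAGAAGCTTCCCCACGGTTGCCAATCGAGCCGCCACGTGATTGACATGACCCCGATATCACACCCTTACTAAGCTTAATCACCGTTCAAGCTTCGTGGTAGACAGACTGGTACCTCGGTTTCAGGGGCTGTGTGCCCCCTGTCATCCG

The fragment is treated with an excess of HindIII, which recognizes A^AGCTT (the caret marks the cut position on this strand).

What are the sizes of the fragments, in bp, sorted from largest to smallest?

67, 67, 60, 37, 17, 11 bp

HindIII sites (AAGCTT) start at positions 11, 78, 115, 182, 199.
HindIII cuts after the first base of each site, so after positions 11, 78, 115, 182, 199.
Linear molecule, 5 cuts → 6 fragments:
  1–11 → 11 bp
  12–78 → 67 bp
  79–115 → 37 bp
  116–182 → 67 bp
  183–199 → 17 bp
  200–259 → 60 bp
Sorted largest to smallest: 67, 67, 60, 37, 17, 11 bp.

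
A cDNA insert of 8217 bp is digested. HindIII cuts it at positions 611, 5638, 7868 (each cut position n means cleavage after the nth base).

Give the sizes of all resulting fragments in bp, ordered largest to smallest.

Linear molecule, 3 cuts → 4 fragments:
  611 − 0 = 611 bp
  5638 − 611 = 5027 bp
  7868 − 5638 = 2230 bp
  8217 − 7868 = 349 bp
Sorted largest to smallest: 5027, 2230, 611, 349 bp.

5027, 2230, 611, 349 bp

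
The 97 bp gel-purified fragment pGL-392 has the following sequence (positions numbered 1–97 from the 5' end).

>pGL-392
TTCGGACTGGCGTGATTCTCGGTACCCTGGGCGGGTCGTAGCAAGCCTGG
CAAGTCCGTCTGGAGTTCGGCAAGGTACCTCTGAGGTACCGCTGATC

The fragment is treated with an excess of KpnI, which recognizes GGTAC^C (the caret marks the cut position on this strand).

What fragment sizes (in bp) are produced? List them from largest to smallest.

KpnI sites (GGTACC) start at positions 21, 74, 85.
KpnI cuts after base 5 of each site (before the last base), so after positions 25, 78, 89.
Linear molecule, 3 cuts → 4 fragments:
  1–25 → 25 bp
  26–78 → 53 bp
  79–89 → 11 bp
  90–97 → 8 bp
Sorted largest to smallest: 53, 25, 11, 8 bp.

53, 25, 11, 8 bp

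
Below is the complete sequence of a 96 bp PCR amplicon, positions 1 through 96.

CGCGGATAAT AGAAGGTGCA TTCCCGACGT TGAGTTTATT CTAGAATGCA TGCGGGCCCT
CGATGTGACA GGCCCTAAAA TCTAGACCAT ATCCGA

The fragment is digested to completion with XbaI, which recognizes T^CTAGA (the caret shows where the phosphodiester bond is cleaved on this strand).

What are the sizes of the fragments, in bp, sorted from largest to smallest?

41, 40, 15 bp

XbaI sites (TCTAGA) start at positions 40, 81.
XbaI cuts after the first base of each site, so after positions 40, 81.
Linear molecule, 2 cuts → 3 fragments:
  1–40 → 40 bp
  41–81 → 41 bp
  82–96 → 15 bp
Sorted largest to smallest: 41, 40, 15 bp.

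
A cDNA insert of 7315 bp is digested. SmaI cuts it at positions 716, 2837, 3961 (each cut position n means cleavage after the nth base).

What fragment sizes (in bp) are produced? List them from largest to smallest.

Linear molecule, 3 cuts → 4 fragments:
  716 − 0 = 716 bp
  2837 − 716 = 2121 bp
  3961 − 2837 = 1124 bp
  7315 − 3961 = 3354 bp
Sorted largest to smallest: 3354, 2121, 1124, 716 bp.

3354, 2121, 1124, 716 bp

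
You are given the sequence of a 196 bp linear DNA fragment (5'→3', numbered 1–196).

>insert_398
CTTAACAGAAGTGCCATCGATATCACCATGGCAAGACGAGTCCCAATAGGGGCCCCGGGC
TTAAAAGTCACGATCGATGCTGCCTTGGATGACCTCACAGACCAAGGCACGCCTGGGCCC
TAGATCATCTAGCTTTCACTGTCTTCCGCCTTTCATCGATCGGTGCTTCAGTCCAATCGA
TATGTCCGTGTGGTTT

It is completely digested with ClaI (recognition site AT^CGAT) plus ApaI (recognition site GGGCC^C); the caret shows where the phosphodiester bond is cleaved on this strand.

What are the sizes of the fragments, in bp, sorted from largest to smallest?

ClaI sites (ATCGAT) start at positions 16, 73, 155, 176.
ClaI cuts after base 2 of each site, so after positions 17, 74, 156, 177.
ApaI sites (GGGCCC) start at positions 50, 115.
ApaI cuts after base 5 of each site (before the last base), so after positions 54, 119.
Combined cut positions: 17, 54, 74, 119, 156, 177.
Linear molecule, 6 cuts → 7 fragments:
  1–17 → 17 bp
  18–54 → 37 bp
  55–74 → 20 bp
  75–119 → 45 bp
  120–156 → 37 bp
  157–177 → 21 bp
  178–196 → 19 bp
Sorted largest to smallest: 45, 37, 37, 21, 20, 19, 17 bp.

45, 37, 37, 21, 20, 19, 17 bp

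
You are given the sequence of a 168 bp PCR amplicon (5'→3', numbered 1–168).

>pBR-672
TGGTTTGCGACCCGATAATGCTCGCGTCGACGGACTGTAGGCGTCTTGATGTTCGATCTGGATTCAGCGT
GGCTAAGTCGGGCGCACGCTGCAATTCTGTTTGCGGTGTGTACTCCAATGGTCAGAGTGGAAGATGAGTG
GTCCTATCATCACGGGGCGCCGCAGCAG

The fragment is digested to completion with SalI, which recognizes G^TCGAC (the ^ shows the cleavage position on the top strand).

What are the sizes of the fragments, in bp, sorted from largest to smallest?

142, 26 bp

The SalI site (GTCGAC) starts at position 26.
SalI cuts after the first base of each site, so after position 26.
Linear molecule, 1 cut → 2 fragments:
  1–26 → 26 bp
  27–168 → 142 bp
Sorted largest to smallest: 142, 26 bp.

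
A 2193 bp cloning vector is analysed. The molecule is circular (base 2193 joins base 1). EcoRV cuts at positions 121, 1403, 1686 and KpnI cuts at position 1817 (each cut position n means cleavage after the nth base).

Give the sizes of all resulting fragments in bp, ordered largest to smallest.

Combined cut positions (sorted): 121, 1403, 1686, 1817.
Circular molecule, 4 cuts → 4 fragments:
  1403 − 121 = 1282 bp
  1686 − 1403 = 283 bp
  1817 − 1686 = 131 bp
  wrap: 2193 − 1817 + 121 = 497 bp
Sorted largest to smallest: 1282, 497, 283, 131 bp.

1282, 497, 283, 131 bp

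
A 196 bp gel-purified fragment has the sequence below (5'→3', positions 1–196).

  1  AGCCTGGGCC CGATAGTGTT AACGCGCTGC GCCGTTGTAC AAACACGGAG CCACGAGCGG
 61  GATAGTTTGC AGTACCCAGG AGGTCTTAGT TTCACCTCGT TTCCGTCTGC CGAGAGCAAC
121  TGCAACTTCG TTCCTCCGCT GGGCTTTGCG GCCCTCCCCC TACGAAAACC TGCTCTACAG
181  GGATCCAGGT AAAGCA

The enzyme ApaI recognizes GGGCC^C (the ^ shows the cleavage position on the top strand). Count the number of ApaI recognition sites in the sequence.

GGGCCC occurs starting at position 6.
ApaI cuts at 1 site.

1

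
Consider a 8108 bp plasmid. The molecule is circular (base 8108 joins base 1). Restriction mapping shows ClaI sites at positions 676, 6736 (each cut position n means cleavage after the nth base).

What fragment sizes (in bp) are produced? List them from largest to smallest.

Circular molecule, 2 cuts → 2 fragments:
  6736 − 676 = 6060 bp
  wrap: 8108 − 6736 + 676 = 2048 bp
Sorted largest to smallest: 6060, 2048 bp.

6060, 2048 bp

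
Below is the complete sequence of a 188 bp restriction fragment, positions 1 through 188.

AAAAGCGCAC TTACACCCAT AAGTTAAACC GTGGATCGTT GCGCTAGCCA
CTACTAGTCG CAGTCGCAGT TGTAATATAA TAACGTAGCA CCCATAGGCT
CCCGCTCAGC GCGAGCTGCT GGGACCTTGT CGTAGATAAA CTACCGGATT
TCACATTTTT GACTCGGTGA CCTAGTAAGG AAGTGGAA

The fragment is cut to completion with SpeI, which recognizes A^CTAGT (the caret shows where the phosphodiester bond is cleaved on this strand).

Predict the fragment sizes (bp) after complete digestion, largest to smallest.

135, 53 bp

The SpeI site (ACTAGT) starts at position 53.
SpeI cuts after the first base of each site, so after position 53.
Linear molecule, 1 cut → 2 fragments:
  1–53 → 53 bp
  54–188 → 135 bp
Sorted largest to smallest: 135, 53 bp.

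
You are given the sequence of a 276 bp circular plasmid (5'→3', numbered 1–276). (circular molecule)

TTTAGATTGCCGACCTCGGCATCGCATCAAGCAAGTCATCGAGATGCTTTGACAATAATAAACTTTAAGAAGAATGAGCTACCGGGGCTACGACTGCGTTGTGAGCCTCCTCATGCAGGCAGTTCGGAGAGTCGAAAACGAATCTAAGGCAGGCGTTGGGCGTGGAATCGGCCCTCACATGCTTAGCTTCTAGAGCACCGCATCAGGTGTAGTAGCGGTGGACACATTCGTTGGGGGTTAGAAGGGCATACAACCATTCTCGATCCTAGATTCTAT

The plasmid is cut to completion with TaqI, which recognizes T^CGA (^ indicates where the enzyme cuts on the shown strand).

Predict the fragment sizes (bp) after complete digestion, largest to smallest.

TaqI sites (TCGA) start at positions 39, 132, 260.
TaqI cuts after the first base of each site, so after positions 39, 132, 260.
Circular molecule, 3 cuts → 3 fragments:
  40–132 → 93 bp
  133–260 → 128 bp
  261–276 then 1–39 → 16 + 39 = 55 bp
Sorted largest to smallest: 128, 93, 55 bp.

128, 93, 55 bp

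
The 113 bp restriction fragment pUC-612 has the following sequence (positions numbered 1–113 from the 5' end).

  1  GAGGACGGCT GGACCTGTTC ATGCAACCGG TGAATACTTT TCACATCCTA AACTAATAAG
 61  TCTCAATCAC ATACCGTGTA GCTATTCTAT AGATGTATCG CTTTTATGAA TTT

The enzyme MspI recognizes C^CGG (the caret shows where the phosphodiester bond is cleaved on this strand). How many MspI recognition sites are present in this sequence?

1

CCGG occurs starting at position 27.
MspI cuts at 1 site.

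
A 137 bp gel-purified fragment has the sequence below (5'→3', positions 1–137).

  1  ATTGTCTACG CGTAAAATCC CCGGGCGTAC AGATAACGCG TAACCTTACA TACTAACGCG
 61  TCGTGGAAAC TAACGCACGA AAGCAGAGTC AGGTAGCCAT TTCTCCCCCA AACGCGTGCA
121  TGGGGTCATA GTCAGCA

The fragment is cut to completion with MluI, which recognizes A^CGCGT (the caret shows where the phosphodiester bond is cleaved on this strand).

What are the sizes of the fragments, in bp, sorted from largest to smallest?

MluI sites (ACGCGT) start at positions 8, 36, 56, 112.
MluI cuts after the first base of each site, so after positions 8, 36, 56, 112.
Linear molecule, 4 cuts → 5 fragments:
  1–8 → 8 bp
  9–36 → 28 bp
  37–56 → 20 bp
  57–112 → 56 bp
  113–137 → 25 bp
Sorted largest to smallest: 56, 28, 25, 20, 8 bp.

56, 28, 25, 20, 8 bp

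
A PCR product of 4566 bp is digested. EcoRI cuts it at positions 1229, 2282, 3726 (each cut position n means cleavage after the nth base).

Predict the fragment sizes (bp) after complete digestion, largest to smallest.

Linear molecule, 3 cuts → 4 fragments:
  1229 − 0 = 1229 bp
  2282 − 1229 = 1053 bp
  3726 − 2282 = 1444 bp
  4566 − 3726 = 840 bp
Sorted largest to smallest: 1444, 1229, 1053, 840 bp.

1444, 1229, 1053, 840 bp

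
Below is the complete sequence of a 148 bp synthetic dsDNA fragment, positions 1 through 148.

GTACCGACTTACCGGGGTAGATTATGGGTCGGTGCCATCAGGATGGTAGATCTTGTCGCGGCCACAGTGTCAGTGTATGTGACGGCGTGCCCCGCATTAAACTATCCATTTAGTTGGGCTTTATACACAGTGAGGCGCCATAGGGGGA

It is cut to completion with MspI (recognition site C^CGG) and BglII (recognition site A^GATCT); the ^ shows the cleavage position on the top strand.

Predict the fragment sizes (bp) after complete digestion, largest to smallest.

The MspI site (CCGG) starts at position 12.
MspI cuts after the first base of each site, so after position 12.
The BglII site (AGATCT) starts at position 48.
BglII cuts after the first base of each site, so after position 48.
Combined cut positions: 12, 48.
Linear molecule, 2 cuts → 3 fragments:
  1–12 → 12 bp
  13–48 → 36 bp
  49–148 → 100 bp
Sorted largest to smallest: 100, 36, 12 bp.

100, 36, 12 bp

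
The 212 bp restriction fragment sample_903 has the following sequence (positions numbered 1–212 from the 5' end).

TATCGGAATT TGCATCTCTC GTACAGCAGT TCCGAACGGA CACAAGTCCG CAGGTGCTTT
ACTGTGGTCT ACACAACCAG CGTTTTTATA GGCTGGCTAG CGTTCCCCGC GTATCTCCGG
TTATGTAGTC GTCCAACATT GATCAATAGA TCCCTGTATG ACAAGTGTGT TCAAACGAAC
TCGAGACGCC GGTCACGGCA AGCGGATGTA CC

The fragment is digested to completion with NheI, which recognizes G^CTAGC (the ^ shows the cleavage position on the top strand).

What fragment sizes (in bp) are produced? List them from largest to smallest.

The NheI site (GCTAGC) starts at position 96.
NheI cuts after the first base of each site, so after position 96.
Linear molecule, 1 cut → 2 fragments:
  1–96 → 96 bp
  97–212 → 116 bp
Sorted largest to smallest: 116, 96 bp.

116, 96 bp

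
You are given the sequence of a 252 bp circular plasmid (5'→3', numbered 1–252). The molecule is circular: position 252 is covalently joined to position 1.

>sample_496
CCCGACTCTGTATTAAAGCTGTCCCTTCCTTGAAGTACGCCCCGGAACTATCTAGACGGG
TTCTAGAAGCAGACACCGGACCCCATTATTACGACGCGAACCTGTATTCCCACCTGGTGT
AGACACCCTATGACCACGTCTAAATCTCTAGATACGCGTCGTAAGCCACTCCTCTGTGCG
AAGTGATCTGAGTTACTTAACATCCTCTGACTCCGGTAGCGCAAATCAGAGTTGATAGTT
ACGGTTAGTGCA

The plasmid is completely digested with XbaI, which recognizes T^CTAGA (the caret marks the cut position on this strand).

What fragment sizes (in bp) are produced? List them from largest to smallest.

XbaI sites (TCTAGA) start at positions 51, 62, 147.
XbaI cuts after the first base of each site, so after positions 51, 62, 147.
Circular molecule, 3 cuts → 3 fragments:
  52–62 → 11 bp
  63–147 → 85 bp
  148–252 then 1–51 → 105 + 51 = 156 bp
Sorted largest to smallest: 156, 85, 11 bp.

156, 85, 11 bp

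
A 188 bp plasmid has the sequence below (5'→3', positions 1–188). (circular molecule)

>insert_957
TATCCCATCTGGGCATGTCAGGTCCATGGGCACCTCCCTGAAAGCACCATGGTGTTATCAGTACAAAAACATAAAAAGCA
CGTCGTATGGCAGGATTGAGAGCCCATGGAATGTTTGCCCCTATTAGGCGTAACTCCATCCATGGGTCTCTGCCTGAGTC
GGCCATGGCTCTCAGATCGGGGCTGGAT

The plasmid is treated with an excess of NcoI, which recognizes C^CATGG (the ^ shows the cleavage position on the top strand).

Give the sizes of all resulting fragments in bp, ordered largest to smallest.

57, 49, 36, 23, 23 bp

NcoI sites (CCATGG) start at positions 24, 47, 104, 140, 163.
NcoI cuts after the first base of each site, so after positions 24, 47, 104, 140, 163.
Circular molecule, 5 cuts → 5 fragments:
  25–47 → 23 bp
  48–104 → 57 bp
  105–140 → 36 bp
  141–163 → 23 bp
  164–188 then 1–24 → 25 + 24 = 49 bp
Sorted largest to smallest: 57, 49, 36, 23, 23 bp.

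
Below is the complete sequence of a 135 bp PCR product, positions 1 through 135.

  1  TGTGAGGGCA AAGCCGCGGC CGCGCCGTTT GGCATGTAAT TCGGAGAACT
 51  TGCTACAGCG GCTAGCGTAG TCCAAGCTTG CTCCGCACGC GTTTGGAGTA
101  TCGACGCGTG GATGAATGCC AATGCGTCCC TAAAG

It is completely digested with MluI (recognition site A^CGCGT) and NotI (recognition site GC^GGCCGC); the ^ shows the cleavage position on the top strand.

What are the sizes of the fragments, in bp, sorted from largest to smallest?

70, 31, 17, 17 bp

MluI sites (ACGCGT) start at positions 87, 104.
MluI cuts after the first base of each site, so after positions 87, 104.
The NotI site (GCGGCCGC) starts at position 16.
NotI cuts after base 2 of each site, so after position 17.
Combined cut positions: 17, 87, 104.
Linear molecule, 3 cuts → 4 fragments:
  1–17 → 17 bp
  18–87 → 70 bp
  88–104 → 17 bp
  105–135 → 31 bp
Sorted largest to smallest: 70, 31, 17, 17 bp.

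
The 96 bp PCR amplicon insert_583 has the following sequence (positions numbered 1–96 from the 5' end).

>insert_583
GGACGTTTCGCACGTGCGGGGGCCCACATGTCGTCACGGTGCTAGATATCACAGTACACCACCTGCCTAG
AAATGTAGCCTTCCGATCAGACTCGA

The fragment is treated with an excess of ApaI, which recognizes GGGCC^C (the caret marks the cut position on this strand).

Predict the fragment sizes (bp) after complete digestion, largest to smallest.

The ApaI site (GGGCCC) starts at position 20.
ApaI cuts after base 5 of each site (before the last base), so after position 24.
Linear molecule, 1 cut → 2 fragments:
  1–24 → 24 bp
  25–96 → 72 bp
Sorted largest to smallest: 72, 24 bp.

72, 24 bp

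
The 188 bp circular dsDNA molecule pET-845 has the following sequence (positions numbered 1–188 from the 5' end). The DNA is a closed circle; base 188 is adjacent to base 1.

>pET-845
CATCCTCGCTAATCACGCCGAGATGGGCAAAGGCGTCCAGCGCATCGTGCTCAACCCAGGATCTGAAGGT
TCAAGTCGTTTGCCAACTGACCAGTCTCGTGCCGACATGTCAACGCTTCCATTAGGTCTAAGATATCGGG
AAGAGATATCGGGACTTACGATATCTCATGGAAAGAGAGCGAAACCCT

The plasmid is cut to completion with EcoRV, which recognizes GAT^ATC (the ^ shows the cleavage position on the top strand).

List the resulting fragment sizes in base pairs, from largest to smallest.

160, 15, 13 bp

EcoRV sites (GATATC) start at positions 132, 145, 160.
EcoRV cuts after base 3 of each site, so after positions 134, 147, 162.
Circular molecule, 3 cuts → 3 fragments:
  135–147 → 13 bp
  148–162 → 15 bp
  163–188 then 1–134 → 26 + 134 = 160 bp
Sorted largest to smallest: 160, 15, 13 bp.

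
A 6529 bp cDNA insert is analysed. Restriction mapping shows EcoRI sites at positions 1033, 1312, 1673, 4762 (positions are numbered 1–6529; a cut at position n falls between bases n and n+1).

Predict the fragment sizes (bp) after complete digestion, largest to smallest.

3089, 1767, 1033, 361, 279 bp

Linear molecule, 4 cuts → 5 fragments:
  1033 − 0 = 1033 bp
  1312 − 1033 = 279 bp
  1673 − 1312 = 361 bp
  4762 − 1673 = 3089 bp
  6529 − 4762 = 1767 bp
Sorted largest to smallest: 3089, 1767, 1033, 361, 279 bp.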